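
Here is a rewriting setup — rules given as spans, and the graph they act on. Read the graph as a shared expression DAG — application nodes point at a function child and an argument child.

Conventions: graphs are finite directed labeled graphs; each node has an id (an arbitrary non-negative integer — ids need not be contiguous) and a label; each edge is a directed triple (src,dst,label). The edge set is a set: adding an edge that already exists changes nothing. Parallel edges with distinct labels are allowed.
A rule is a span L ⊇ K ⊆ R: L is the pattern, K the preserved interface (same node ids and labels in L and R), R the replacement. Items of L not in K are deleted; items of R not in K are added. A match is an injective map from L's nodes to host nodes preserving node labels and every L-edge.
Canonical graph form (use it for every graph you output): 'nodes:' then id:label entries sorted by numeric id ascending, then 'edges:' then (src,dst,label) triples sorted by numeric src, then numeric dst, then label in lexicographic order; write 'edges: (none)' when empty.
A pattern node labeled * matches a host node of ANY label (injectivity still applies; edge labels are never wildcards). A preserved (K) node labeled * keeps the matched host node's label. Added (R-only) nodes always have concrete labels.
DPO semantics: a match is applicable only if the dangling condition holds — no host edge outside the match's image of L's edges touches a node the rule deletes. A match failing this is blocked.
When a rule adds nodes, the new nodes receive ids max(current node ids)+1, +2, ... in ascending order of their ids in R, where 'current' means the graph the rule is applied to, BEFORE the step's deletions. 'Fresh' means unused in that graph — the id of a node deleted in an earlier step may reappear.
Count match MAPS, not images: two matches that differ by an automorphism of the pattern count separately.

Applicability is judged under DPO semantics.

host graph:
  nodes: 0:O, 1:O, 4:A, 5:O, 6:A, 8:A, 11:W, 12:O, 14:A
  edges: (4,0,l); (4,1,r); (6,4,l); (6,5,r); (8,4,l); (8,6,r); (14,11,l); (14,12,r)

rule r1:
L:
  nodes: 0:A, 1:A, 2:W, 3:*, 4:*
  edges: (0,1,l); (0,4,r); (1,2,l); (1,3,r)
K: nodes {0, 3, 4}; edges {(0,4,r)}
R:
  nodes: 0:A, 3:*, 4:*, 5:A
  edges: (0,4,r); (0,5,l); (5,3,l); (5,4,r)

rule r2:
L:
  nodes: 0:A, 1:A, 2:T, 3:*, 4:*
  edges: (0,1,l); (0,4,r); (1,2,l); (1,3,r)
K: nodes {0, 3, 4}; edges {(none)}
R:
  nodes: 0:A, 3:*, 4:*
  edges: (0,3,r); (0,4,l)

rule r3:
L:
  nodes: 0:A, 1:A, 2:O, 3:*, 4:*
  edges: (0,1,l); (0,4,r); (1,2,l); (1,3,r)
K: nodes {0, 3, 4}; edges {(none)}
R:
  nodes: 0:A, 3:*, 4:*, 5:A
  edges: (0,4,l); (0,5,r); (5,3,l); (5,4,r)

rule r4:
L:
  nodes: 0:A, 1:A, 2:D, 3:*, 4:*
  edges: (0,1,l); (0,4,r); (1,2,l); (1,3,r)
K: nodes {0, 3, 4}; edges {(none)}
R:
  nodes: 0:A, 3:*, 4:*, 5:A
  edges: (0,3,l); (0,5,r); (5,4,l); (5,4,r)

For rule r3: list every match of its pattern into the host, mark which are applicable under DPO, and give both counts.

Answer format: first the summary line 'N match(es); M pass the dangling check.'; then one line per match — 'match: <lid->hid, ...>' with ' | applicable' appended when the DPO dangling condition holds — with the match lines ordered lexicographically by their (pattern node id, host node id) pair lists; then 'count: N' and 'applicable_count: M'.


2 match(es); 0 pass the dangling check.
match: 0->6, 1->4, 2->0, 3->1, 4->5
match: 0->8, 1->4, 2->0, 3->1, 4->6
count: 2
applicable_count: 0


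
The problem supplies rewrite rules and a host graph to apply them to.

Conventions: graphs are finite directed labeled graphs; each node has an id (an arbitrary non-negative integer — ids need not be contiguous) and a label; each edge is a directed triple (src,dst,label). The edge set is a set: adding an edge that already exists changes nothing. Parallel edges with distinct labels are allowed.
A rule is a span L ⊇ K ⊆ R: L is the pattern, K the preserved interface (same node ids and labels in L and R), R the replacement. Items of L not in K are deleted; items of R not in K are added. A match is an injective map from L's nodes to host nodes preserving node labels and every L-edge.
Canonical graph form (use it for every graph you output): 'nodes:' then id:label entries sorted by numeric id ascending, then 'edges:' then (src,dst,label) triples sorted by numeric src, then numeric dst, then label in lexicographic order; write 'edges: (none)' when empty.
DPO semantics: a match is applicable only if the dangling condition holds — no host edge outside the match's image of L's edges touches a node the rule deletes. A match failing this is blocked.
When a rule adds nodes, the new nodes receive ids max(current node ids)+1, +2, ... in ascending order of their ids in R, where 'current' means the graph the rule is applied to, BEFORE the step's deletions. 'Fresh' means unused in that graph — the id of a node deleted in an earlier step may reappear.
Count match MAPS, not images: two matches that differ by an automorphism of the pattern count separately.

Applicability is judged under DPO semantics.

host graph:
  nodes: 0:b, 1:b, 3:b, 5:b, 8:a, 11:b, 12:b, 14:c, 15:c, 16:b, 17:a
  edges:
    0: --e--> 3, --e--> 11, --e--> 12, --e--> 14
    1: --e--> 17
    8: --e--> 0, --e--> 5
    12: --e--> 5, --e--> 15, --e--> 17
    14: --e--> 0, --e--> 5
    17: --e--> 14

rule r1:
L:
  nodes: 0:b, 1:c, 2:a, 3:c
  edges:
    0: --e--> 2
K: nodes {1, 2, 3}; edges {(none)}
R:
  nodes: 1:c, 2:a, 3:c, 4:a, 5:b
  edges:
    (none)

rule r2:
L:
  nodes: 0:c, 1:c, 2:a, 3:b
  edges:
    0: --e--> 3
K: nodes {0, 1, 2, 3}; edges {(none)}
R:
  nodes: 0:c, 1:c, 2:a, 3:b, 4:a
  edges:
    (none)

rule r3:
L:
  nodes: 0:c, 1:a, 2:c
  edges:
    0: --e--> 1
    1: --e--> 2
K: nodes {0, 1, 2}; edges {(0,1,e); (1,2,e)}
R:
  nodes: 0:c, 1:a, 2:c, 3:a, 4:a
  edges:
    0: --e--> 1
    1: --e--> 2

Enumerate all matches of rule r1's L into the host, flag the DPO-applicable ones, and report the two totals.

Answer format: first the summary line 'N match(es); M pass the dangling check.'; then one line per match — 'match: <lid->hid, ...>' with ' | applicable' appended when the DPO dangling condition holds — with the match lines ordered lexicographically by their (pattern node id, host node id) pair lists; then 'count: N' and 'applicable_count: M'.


4 match(es); 2 pass the dangling check.
match: 0->1, 1->14, 2->17, 3->15 | applicable
match: 0->1, 1->15, 2->17, 3->14 | applicable
match: 0->12, 1->14, 2->17, 3->15
match: 0->12, 1->15, 2->17, 3->14
count: 4
applicable_count: 2


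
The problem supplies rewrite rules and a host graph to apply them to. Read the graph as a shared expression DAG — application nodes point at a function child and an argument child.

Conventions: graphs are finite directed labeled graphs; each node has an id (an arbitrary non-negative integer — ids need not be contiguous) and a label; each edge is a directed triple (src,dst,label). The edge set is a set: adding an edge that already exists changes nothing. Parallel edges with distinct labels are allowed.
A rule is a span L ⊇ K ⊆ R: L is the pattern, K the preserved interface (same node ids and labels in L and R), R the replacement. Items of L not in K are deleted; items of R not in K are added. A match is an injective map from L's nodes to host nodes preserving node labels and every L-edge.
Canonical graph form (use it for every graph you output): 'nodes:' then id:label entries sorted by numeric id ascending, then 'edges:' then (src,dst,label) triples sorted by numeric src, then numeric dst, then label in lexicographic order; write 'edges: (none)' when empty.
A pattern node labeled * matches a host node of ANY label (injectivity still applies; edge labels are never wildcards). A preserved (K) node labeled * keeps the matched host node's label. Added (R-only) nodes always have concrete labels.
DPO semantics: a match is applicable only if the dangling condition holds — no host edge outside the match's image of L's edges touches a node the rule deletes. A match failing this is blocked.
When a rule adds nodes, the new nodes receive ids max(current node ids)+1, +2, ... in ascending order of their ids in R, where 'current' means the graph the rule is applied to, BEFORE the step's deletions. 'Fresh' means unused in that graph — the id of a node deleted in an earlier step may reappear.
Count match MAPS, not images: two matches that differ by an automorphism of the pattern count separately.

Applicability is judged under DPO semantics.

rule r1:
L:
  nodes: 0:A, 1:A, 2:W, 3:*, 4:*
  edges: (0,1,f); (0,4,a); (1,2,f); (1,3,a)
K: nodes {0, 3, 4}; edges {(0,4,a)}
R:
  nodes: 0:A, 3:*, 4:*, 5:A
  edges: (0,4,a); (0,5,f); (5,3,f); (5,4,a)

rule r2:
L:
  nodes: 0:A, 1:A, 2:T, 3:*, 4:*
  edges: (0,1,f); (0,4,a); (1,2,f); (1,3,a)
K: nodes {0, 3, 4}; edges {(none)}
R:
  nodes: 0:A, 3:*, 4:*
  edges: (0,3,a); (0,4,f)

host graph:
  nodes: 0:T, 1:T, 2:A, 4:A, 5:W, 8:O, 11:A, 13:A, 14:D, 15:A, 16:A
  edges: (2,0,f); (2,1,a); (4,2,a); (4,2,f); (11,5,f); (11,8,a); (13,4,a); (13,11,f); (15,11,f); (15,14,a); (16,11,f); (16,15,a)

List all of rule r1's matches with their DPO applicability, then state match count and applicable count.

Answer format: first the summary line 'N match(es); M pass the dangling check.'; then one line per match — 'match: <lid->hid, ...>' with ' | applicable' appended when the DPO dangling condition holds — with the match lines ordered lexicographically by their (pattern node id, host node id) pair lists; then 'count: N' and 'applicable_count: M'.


3 match(es); 0 pass the dangling check.
match: 0->13, 1->11, 2->5, 3->8, 4->4
match: 0->15, 1->11, 2->5, 3->8, 4->14
match: 0->16, 1->11, 2->5, 3->8, 4->15
count: 3
applicable_count: 0


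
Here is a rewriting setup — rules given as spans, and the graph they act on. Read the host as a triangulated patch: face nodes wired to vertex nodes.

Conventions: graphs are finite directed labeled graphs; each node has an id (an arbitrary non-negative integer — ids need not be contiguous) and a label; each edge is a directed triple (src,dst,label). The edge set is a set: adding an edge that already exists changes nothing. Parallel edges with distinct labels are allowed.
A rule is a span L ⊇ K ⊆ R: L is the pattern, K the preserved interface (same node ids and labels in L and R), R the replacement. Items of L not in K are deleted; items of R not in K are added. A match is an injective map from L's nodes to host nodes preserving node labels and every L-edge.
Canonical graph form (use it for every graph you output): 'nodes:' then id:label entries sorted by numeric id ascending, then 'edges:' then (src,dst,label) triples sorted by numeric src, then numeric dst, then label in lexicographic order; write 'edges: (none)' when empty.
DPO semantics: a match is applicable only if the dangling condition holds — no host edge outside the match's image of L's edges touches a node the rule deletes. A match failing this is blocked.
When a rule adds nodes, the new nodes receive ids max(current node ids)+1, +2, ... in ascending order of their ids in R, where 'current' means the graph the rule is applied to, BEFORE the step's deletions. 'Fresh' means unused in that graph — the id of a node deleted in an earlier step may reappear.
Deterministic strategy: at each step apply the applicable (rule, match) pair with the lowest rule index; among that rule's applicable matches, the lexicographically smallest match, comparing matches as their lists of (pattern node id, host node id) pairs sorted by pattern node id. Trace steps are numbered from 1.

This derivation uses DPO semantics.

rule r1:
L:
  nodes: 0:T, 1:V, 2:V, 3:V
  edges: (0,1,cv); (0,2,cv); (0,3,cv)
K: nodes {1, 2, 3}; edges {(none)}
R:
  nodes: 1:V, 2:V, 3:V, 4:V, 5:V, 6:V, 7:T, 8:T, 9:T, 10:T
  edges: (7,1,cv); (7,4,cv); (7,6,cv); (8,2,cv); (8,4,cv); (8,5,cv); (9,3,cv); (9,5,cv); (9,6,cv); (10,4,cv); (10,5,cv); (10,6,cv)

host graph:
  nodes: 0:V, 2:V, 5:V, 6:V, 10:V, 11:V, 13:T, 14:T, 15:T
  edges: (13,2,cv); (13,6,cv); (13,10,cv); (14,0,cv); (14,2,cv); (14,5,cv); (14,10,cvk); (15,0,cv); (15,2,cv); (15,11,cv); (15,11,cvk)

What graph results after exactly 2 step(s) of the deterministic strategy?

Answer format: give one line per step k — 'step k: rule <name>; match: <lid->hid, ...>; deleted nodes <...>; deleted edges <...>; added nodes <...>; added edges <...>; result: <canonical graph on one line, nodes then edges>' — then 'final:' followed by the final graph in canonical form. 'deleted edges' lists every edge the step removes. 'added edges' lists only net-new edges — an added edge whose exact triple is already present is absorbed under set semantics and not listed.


step 1: rule r1; match: 0->13, 1->2, 2->6, 3->10; deleted nodes 13; deleted edges (13,2,cv); (13,6,cv); (13,10,cv); added nodes 16, 17, 18, 19, 20, 21, 22; added edges (19,2,cv); (19,16,cv); (19,18,cv); (20,6,cv); (20,16,cv); (20,17,cv); (21,10,cv); (21,17,cv); (21,18,cv); (22,16,cv); (22,17,cv); (22,18,cv); result: nodes: 0:V, 2:V, 5:V, 6:V, 10:V, 11:V, 14:T, 15:T, 16:V, 17:V, 18:V, 19:T, 20:T, 21:T, 22:T edges: (14,0,cv); (14,2,cv); (14,5,cv); (14,10,cvk); (15,0,cv); (15,2,cv); (15,11,cv); (15,11,cvk); (19,2,cv); (19,16,cv); (19,18,cv); (20,6,cv); (20,16,cv); (20,17,cv); (21,10,cv); (21,17,cv); (21,18,cv); (22,16,cv); (22,17,cv); (22,18,cv)
step 2: rule r1; match: 0->19, 1->2, 2->16, 3->18; deleted nodes 19; deleted edges (19,2,cv); (19,16,cv); (19,18,cv); added nodes 23, 24, 25, 26, 27, 28, 29; added edges (26,2,cv); (26,23,cv); (26,25,cv); (27,16,cv); (27,23,cv); (27,24,cv); (28,18,cv); (28,24,cv); (28,25,cv); (29,23,cv); (29,24,cv); (29,25,cv); result: nodes: 0:V, 2:V, 5:V, 6:V, 10:V, 11:V, 14:T, 15:T, 16:V, 17:V, 18:V, 20:T, 21:T, 22:T, 23:V, 24:V, 25:V, 26:T, 27:T, 28:T, 29:T edges: (14,0,cv); (14,2,cv); (14,5,cv); (14,10,cvk); (15,0,cv); (15,2,cv); (15,11,cv); (15,11,cvk); (20,6,cv); (20,16,cv); (20,17,cv); (21,10,cv); (21,17,cv); (21,18,cv); (22,16,cv); (22,17,cv); (22,18,cv); (26,2,cv); (26,23,cv); (26,25,cv); (27,16,cv); (27,23,cv); (27,24,cv); (28,18,cv); (28,24,cv); (28,25,cv); (29,23,cv); (29,24,cv); (29,25,cv)
final:
nodes: 0:V, 2:V, 5:V, 6:V, 10:V, 11:V, 14:T, 15:T, 16:V, 17:V, 18:V, 20:T, 21:T, 22:T, 23:V, 24:V, 25:V, 26:T, 27:T, 28:T, 29:T
edges: (14,0,cv); (14,2,cv); (14,5,cv); (14,10,cvk); (15,0,cv); (15,2,cv); (15,11,cv); (15,11,cvk); (20,6,cv); (20,16,cv); (20,17,cv); (21,10,cv); (21,17,cv); (21,18,cv); (22,16,cv); (22,17,cv); (22,18,cv); (26,2,cv); (26,23,cv); (26,25,cv); (27,16,cv); (27,23,cv); (27,24,cv); (28,18,cv); (28,24,cv); (28,25,cv); (29,23,cv); (29,24,cv); (29,25,cv)


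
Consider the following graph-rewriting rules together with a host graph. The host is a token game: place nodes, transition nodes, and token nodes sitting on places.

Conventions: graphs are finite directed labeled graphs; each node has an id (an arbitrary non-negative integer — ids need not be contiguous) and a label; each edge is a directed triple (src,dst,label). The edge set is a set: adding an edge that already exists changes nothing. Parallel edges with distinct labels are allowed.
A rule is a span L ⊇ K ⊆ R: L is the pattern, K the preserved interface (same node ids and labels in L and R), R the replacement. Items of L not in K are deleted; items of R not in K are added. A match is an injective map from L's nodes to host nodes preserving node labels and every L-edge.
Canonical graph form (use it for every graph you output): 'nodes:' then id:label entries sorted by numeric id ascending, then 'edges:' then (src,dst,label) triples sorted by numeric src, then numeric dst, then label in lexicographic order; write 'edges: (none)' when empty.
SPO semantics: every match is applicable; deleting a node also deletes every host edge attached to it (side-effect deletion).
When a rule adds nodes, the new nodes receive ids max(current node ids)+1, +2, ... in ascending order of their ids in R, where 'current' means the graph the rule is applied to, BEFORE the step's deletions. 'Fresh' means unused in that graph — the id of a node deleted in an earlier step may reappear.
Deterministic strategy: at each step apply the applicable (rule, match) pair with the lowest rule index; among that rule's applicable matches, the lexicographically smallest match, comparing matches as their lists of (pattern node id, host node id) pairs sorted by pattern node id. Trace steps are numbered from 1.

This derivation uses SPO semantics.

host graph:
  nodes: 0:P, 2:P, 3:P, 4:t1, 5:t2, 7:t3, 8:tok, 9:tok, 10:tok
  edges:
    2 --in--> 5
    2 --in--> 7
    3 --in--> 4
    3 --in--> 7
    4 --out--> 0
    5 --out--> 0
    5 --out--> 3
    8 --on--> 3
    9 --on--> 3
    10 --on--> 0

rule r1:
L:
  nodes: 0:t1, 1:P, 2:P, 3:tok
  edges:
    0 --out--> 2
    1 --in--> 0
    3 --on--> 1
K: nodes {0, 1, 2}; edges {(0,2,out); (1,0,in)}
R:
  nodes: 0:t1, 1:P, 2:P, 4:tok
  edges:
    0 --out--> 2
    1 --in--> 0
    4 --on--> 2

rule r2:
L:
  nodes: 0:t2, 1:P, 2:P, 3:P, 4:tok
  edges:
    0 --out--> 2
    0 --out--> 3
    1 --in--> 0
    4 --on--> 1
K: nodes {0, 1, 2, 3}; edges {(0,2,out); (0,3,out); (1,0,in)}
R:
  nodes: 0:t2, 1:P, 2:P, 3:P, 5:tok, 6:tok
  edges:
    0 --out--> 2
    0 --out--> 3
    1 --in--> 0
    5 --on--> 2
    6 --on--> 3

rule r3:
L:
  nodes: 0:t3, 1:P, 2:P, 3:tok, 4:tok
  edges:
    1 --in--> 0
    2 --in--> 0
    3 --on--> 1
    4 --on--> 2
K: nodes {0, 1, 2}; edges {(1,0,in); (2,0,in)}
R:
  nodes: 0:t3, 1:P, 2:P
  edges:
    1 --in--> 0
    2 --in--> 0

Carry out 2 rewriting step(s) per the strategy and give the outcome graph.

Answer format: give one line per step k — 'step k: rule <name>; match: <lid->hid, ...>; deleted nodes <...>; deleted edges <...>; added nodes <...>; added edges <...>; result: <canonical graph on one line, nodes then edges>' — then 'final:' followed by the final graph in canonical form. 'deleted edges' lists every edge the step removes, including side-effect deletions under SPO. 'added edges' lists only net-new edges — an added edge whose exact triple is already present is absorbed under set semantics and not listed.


step 1: rule r1; match: 0->4, 1->3, 2->0, 3->8; deleted nodes 8; deleted edges (8,3,on); added nodes 11; added edges (11,0,on); result: nodes: 0:P, 2:P, 3:P, 4:t1, 5:t2, 7:t3, 9:tok, 10:tok, 11:tok edges: (2,5,in); (2,7,in); (3,4,in); (3,7,in); (4,0,out); (5,0,out); (5,3,out); (9,3,on); (10,0,on); (11,0,on)
step 2: rule r1; match: 0->4, 1->3, 2->0, 3->9; deleted nodes 9; deleted edges (9,3,on); added nodes 12; added edges (12,0,on); result: nodes: 0:P, 2:P, 3:P, 4:t1, 5:t2, 7:t3, 10:tok, 11:tok, 12:tok edges: (2,5,in); (2,7,in); (3,4,in); (3,7,in); (4,0,out); (5,0,out); (5,3,out); (10,0,on); (11,0,on); (12,0,on)
final:
nodes: 0:P, 2:P, 3:P, 4:t1, 5:t2, 7:t3, 10:tok, 11:tok, 12:tok
edges: (2,5,in); (2,7,in); (3,4,in); (3,7,in); (4,0,out); (5,0,out); (5,3,out); (10,0,on); (11,0,on); (12,0,on)


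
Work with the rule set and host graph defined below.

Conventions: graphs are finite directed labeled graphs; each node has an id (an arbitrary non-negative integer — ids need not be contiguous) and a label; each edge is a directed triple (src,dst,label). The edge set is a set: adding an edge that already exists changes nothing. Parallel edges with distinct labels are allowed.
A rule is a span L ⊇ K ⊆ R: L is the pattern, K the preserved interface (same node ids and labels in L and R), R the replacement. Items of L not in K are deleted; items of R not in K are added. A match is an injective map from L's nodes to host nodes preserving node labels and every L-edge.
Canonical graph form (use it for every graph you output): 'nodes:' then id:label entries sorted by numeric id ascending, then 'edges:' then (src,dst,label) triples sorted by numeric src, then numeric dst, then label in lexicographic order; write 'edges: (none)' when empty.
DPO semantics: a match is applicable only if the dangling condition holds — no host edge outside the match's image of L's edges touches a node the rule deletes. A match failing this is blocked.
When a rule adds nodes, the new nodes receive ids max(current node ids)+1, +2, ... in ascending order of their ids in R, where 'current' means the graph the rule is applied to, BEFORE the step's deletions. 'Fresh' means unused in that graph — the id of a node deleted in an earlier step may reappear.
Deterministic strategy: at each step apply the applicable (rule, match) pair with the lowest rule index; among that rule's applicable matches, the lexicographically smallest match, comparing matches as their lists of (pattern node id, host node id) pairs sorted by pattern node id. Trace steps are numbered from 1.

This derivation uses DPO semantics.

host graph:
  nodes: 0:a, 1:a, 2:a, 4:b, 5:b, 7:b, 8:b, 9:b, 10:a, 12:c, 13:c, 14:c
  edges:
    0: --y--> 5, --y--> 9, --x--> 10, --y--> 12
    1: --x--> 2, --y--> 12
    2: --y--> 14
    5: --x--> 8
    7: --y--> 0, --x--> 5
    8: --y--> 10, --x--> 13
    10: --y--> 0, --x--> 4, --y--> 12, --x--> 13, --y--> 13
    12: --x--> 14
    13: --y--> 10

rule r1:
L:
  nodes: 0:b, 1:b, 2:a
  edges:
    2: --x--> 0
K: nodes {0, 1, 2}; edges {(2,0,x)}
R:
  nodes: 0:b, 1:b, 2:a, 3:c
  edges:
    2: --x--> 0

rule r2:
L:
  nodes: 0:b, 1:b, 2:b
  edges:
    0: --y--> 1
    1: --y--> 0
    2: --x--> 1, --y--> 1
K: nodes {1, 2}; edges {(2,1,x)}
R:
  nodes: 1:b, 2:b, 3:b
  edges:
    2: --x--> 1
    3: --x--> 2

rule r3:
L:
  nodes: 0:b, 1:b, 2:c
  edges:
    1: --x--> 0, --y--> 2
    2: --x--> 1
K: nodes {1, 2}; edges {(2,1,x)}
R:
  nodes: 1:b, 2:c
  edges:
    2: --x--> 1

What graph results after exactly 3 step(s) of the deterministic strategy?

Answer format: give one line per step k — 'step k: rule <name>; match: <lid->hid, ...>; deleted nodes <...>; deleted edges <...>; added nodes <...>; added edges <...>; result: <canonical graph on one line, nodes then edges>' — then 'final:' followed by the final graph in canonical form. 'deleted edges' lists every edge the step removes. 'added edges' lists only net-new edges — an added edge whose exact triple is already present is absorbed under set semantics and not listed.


step 1: rule r1; match: 0->4, 1->5, 2->10; deleted nodes (none); deleted edges (none); added nodes 15; added edges (none); result: nodes: 0:a, 1:a, 2:a, 4:b, 5:b, 7:b, 8:b, 9:b, 10:a, 12:c, 13:c, 14:c, 15:c edges: (0,5,y); (0,9,y); (0,10,x); (0,12,y); (1,2,x); (1,12,y); (2,14,y); (5,8,x); (7,0,y); (7,5,x); (8,10,y); (8,13,x); (10,0,y); (10,4,x); (10,12,y); (10,13,x); (10,13,y); (12,14,x); (13,10,y)
step 2: rule r1; match: 0->4, 1->5, 2->10; deleted nodes (none); deleted edges (none); added nodes 16; added edges (none); result: nodes: 0:a, 1:a, 2:a, 4:b, 5:b, 7:b, 8:b, 9:b, 10:a, 12:c, 13:c, 14:c, 15:c, 16:c edges: (0,5,y); (0,9,y); (0,10,x); (0,12,y); (1,2,x); (1,12,y); (2,14,y); (5,8,x); (7,0,y); (7,5,x); (8,10,y); (8,13,x); (10,0,y); (10,4,x); (10,12,y); (10,13,x); (10,13,y); (12,14,x); (13,10,y)
step 3: rule r1; match: 0->4, 1->5, 2->10; deleted nodes (none); deleted edges (none); added nodes 17; added edges (none); result: nodes: 0:a, 1:a, 2:a, 4:b, 5:b, 7:b, 8:b, 9:b, 10:a, 12:c, 13:c, 14:c, 15:c, 16:c, 17:c edges: (0,5,y); (0,9,y); (0,10,x); (0,12,y); (1,2,x); (1,12,y); (2,14,y); (5,8,x); (7,0,y); (7,5,x); (8,10,y); (8,13,x); (10,0,y); (10,4,x); (10,12,y); (10,13,x); (10,13,y); (12,14,x); (13,10,y)
final:
nodes: 0:a, 1:a, 2:a, 4:b, 5:b, 7:b, 8:b, 9:b, 10:a, 12:c, 13:c, 14:c, 15:c, 16:c, 17:c
edges: (0,5,y); (0,9,y); (0,10,x); (0,12,y); (1,2,x); (1,12,y); (2,14,y); (5,8,x); (7,0,y); (7,5,x); (8,10,y); (8,13,x); (10,0,y); (10,4,x); (10,12,y); (10,13,x); (10,13,y); (12,14,x); (13,10,y)


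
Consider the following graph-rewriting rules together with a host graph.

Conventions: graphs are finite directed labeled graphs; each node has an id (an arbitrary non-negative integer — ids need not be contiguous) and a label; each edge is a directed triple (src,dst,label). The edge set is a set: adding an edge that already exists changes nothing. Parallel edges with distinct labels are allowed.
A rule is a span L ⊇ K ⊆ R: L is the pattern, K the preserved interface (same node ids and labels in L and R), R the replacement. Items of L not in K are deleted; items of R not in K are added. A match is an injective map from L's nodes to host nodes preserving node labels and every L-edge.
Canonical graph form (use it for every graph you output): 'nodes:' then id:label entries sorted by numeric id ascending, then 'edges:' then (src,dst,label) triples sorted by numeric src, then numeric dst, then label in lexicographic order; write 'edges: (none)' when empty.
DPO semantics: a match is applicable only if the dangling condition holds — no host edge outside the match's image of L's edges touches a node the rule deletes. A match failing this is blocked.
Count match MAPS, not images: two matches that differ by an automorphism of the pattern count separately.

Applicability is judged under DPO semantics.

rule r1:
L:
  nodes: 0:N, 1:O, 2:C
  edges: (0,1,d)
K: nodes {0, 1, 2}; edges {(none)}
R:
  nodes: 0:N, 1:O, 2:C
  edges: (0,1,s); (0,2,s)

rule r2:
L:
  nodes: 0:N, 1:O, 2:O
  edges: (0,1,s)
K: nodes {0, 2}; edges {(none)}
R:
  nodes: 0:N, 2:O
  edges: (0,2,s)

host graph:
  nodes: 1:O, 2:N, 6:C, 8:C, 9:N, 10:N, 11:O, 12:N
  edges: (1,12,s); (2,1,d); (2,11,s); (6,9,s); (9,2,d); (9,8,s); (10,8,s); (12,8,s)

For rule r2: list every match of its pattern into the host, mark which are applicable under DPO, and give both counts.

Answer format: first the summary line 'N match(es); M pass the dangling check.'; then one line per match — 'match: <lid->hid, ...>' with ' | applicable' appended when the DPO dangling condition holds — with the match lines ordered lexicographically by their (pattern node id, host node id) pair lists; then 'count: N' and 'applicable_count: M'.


1 match(es); 1 pass the dangling check.
match: 0->2, 1->11, 2->1 | applicable
count: 1
applicable_count: 1


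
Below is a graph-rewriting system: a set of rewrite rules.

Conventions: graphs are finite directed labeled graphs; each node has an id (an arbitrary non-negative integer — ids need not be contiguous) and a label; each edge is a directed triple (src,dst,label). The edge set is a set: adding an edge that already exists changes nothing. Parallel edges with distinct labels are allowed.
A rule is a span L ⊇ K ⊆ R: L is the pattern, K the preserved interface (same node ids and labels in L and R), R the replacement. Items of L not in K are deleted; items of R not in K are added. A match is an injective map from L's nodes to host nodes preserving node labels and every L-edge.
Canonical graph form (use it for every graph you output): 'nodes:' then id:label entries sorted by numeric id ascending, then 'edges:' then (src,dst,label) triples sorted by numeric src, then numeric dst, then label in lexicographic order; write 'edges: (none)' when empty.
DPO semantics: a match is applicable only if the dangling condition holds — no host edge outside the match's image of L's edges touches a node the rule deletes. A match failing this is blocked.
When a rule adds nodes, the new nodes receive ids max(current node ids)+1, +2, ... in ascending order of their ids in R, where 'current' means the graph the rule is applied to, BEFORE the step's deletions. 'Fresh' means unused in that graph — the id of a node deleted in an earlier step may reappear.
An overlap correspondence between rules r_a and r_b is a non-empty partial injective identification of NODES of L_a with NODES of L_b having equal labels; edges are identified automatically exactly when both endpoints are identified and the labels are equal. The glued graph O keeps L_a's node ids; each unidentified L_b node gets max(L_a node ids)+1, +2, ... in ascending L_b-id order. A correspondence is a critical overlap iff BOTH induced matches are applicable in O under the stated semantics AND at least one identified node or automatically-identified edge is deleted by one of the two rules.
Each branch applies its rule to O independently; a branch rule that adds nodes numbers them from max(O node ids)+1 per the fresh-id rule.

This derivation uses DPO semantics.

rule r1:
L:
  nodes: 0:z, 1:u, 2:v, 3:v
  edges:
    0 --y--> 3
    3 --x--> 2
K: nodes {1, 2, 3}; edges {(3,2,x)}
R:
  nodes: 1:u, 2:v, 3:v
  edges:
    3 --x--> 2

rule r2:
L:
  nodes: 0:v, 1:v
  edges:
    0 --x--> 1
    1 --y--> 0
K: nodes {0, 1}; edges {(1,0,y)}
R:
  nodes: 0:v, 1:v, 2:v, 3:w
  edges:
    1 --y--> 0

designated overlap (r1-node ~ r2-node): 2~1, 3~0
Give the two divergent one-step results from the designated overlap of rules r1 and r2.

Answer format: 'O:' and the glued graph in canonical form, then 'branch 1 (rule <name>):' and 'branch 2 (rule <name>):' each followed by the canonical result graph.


O:
nodes: 0:z, 1:u, 2:v, 3:v
edges: (0,3,y); (2,3,y); (3,2,x)
branch 1 (rule r1):
nodes: 1:u, 2:v, 3:v
edges: (2,3,y); (3,2,x)
branch 2 (rule r2):
nodes: 0:z, 1:u, 2:v, 3:v, 4:v, 5:w
edges: (0,3,y); (2,3,y)


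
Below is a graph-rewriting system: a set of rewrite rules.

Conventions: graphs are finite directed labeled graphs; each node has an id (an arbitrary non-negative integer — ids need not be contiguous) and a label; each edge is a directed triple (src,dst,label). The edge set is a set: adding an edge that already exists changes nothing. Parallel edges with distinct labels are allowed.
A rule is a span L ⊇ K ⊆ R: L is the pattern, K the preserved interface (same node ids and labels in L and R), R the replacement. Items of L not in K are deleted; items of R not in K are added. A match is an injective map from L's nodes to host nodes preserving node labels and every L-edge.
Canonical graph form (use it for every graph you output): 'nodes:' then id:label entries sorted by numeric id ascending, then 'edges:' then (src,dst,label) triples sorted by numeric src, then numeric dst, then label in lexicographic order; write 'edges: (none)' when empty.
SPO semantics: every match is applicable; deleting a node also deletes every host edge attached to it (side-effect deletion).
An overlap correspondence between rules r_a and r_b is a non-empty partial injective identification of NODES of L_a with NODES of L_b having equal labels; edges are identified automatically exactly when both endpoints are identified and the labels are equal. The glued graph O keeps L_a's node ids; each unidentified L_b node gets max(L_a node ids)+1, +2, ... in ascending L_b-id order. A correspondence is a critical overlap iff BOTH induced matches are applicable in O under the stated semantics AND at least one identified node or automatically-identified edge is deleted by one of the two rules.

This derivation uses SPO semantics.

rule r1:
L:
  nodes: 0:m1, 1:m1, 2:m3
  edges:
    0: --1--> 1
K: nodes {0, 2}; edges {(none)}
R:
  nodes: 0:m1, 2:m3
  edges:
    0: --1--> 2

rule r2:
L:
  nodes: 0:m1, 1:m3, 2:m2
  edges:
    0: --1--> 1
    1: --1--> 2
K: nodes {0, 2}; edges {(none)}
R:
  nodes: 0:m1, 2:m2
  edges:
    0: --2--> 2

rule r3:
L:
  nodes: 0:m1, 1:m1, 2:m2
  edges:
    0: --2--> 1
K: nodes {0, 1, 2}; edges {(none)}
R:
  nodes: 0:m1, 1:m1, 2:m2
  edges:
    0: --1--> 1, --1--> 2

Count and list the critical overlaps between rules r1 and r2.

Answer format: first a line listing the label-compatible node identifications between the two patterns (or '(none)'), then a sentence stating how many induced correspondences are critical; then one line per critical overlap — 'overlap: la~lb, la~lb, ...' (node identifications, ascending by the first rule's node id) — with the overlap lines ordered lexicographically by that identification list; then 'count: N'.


label-compatible node identifications between L(r1) and L(r2): 0~0, 1~0, 2~1
4 of the induced correspondences are critical overlaps of r1 and r2.
overlap: 0~0, 2~1
overlap: 1~0
overlap: 1~0, 2~1
overlap: 2~1
count: 4


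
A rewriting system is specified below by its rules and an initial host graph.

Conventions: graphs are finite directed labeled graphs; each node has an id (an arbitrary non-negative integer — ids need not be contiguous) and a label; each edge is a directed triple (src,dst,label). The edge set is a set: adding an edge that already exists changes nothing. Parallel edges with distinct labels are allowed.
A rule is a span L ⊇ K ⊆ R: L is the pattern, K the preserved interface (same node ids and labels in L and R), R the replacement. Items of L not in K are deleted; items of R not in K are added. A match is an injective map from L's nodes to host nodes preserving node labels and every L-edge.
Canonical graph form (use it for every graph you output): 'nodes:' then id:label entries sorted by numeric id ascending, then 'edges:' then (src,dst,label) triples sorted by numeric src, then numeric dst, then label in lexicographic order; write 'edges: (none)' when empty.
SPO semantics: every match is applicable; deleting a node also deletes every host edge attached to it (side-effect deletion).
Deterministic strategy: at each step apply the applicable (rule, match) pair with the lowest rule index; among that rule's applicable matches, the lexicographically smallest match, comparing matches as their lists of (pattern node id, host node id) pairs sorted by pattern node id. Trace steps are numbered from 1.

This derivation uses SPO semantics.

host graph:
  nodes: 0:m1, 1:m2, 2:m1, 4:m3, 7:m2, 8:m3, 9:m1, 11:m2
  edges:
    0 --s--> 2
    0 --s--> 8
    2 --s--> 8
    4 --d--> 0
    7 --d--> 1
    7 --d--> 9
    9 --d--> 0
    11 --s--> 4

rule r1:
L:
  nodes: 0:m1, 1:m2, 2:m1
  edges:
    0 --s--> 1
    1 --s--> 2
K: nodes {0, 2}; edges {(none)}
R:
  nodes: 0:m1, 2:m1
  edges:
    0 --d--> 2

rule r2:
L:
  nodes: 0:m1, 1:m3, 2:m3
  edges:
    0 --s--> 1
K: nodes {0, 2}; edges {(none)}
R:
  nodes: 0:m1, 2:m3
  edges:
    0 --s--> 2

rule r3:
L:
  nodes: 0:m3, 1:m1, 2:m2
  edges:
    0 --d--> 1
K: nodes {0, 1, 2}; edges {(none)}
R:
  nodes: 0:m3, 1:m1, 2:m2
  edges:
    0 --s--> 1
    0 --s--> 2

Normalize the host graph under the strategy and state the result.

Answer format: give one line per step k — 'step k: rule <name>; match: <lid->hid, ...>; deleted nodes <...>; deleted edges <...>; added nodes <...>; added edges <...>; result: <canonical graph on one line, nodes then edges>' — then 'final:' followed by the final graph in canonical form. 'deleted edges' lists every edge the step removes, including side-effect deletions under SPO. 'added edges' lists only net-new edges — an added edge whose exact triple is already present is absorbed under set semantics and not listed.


step 1: rule r2; match: 0->0, 1->8, 2->4; deleted nodes 8; deleted edges (0,8,s); (2,8,s); added nodes (none); added edges (0,4,s); result: nodes: 0:m1, 1:m2, 2:m1, 4:m3, 7:m2, 9:m1, 11:m2 edges: (0,2,s); (0,4,s); (4,0,d); (7,1,d); (7,9,d); (9,0,d); (11,4,s)
step 2: rule r3; match: 0->4, 1->0, 2->1; deleted nodes (none); deleted edges (4,0,d); added nodes (none); added edges (4,0,s); (4,1,s); result: nodes: 0:m1, 1:m2, 2:m1, 4:m3, 7:m2, 9:m1, 11:m2 edges: (0,2,s); (0,4,s); (4,0,s); (4,1,s); (7,1,d); (7,9,d); (9,0,d); (11,4,s)
final:
nodes: 0:m1, 1:m2, 2:m1, 4:m3, 7:m2, 9:m1, 11:m2
edges: (0,2,s); (0,4,s); (4,0,s); (4,1,s); (7,1,d); (7,9,d); (9,0,d); (11,4,s)


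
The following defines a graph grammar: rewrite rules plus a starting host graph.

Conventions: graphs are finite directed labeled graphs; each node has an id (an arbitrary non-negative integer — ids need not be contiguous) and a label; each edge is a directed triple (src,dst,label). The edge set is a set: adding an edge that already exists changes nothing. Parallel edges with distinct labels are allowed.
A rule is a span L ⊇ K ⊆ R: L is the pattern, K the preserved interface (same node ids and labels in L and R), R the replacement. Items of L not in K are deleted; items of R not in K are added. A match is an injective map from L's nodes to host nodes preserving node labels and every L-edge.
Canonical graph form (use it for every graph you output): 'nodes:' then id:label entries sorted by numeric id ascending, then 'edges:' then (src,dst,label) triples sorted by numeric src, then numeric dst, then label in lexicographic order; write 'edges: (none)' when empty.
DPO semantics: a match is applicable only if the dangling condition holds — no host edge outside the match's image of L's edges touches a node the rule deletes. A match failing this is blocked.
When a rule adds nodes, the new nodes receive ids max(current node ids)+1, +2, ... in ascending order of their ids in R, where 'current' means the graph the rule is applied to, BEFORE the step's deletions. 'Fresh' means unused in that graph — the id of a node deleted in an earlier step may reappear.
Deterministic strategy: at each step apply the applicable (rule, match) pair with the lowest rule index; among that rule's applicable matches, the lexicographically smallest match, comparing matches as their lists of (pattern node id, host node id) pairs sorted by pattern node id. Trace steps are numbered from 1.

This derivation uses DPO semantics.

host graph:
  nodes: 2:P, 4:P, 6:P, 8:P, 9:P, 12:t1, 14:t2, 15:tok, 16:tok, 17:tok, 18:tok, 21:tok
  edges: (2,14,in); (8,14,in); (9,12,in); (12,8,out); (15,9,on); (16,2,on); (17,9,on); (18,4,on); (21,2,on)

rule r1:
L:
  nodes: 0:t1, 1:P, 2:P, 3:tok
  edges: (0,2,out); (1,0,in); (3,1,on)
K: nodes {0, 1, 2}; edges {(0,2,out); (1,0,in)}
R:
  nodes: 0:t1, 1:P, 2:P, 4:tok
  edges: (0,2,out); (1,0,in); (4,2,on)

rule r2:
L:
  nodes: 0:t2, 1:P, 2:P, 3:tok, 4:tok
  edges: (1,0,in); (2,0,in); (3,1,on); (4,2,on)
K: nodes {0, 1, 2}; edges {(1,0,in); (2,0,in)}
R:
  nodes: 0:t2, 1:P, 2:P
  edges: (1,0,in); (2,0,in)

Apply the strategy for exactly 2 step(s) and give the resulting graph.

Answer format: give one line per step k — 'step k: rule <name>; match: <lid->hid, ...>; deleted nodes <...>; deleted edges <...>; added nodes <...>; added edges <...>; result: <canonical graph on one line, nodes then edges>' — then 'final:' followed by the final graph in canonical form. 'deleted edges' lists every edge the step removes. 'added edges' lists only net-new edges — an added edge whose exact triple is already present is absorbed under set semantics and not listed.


step 1: rule r1; match: 0->12, 1->9, 2->8, 3->15; deleted nodes 15; deleted edges (15,9,on); added nodes 22; added edges (22,8,on); result: nodes: 2:P, 4:P, 6:P, 8:P, 9:P, 12:t1, 14:t2, 16:tok, 17:tok, 18:tok, 21:tok, 22:tok edges: (2,14,in); (8,14,in); (9,12,in); (12,8,out); (16,2,on); (17,9,on); (18,4,on); (21,2,on); (22,8,on)
step 2: rule r1; match: 0->12, 1->9, 2->8, 3->17; deleted nodes 17; deleted edges (17,9,on); added nodes 23; added edges (23,8,on); result: nodes: 2:P, 4:P, 6:P, 8:P, 9:P, 12:t1, 14:t2, 16:tok, 18:tok, 21:tok, 22:tok, 23:tok edges: (2,14,in); (8,14,in); (9,12,in); (12,8,out); (16,2,on); (18,4,on); (21,2,on); (22,8,on); (23,8,on)
final:
nodes: 2:P, 4:P, 6:P, 8:P, 9:P, 12:t1, 14:t2, 16:tok, 18:tok, 21:tok, 22:tok, 23:tok
edges: (2,14,in); (8,14,in); (9,12,in); (12,8,out); (16,2,on); (18,4,on); (21,2,on); (22,8,on); (23,8,on)


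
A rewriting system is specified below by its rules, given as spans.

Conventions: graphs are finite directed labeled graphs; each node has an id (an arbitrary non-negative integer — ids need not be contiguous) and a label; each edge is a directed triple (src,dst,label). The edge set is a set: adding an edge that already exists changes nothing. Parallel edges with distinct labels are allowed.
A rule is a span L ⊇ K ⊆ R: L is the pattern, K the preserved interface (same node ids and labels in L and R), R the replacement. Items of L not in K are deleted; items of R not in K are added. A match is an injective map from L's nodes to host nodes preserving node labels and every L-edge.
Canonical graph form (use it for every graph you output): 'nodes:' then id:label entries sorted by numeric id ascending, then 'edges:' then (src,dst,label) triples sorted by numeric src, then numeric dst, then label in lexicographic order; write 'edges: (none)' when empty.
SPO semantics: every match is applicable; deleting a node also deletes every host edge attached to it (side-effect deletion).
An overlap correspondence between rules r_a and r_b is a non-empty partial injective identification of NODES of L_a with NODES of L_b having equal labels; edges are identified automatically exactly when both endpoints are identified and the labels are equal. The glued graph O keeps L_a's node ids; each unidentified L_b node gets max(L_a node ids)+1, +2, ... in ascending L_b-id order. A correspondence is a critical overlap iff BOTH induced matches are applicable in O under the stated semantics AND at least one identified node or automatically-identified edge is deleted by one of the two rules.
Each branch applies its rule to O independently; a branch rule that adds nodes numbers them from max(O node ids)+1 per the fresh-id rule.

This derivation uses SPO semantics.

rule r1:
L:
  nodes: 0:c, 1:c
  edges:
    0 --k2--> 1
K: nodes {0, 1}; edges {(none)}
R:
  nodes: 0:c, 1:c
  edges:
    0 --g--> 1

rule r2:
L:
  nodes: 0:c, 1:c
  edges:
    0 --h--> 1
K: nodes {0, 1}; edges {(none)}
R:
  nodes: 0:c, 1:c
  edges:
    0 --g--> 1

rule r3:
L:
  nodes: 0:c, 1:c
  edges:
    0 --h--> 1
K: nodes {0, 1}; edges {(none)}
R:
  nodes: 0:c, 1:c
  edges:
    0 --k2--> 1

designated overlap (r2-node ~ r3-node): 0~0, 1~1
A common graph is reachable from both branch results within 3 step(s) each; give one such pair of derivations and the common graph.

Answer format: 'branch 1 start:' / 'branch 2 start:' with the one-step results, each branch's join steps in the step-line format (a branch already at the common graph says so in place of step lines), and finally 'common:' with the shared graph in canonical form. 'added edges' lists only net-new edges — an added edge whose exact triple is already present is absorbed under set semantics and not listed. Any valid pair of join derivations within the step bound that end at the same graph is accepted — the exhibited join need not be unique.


branch 1 start:
nodes: 0:c, 1:c
edges: (0,1,g)
branch 2 start:
nodes: 0:c, 1:c
edges: (0,1,k2)
branch 1: already at the common graph (0 steps)
branch 2 step 1: rule r1; match: 0->0, 1->1; deleted nodes (none); deleted edges (0,1,k2); added nodes (none); added edges (0,1,g); result: nodes: 0:c, 1:c edges: (0,1,g)
common:
nodes: 0:c, 1:c
edges: (0,1,g)
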